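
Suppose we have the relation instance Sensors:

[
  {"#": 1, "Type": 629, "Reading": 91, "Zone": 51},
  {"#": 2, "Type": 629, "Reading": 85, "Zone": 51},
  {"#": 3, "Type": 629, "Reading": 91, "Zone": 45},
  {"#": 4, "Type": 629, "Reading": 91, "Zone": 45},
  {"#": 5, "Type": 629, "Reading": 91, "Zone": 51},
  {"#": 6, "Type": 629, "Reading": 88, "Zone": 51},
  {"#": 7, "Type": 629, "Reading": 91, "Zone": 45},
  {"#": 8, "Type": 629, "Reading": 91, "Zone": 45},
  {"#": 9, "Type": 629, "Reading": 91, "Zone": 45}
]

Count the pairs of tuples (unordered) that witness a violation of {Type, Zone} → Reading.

5

(Type=629, Zone=51): violating pairs (1,2), (1,6), (2,5), (2,6), (5,6) — 5 pairs.
(Type=629, Zone=45): all 5 rows agree on Reading — 0 pairs.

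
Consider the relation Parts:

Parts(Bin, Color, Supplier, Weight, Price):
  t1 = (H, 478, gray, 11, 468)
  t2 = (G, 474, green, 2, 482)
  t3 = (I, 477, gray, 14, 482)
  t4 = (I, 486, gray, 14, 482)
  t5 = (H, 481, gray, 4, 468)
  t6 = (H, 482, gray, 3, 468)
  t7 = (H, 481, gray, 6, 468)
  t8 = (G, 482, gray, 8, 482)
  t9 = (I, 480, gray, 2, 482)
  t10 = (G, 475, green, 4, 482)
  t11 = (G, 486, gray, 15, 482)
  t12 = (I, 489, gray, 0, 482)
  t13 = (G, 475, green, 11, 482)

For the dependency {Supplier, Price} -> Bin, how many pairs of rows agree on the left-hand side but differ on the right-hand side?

(Supplier=gray, Price=468): all 4 rows agree on Bin — 0 pairs.
(Supplier=green, Price=482): all 3 rows agree on Bin — 0 pairs.
(Supplier=gray, Price=482): violating pairs (3,8), (3,11), (4,8), (4,11), (8,9), (8,12), (9,11), (11,12) — 8 pairs.

8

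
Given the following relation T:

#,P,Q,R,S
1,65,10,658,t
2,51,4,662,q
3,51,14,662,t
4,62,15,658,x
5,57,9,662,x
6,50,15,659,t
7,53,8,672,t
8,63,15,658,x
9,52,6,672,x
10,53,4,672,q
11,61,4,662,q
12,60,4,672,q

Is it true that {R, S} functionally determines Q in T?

(R=658, S=t): row 1 → Q = 10 ✓
(R=662, S=q): rows 2, 11 → Q = 4, 4 ✓
(R=662, S=t): row 3 → Q = 14 ✓
(R=658, S=x): rows 4, 8 → Q = 15, 15 ✓
(R=662, S=x): row 5 → Q = 9 ✓
(R=659, S=t): row 6 → Q = 15 ✓
(R=672, S=t): row 7 → Q = 8 ✓
(R=672, S=x): row 9 → Q = 6 ✓
(R=672, S=q): rows 10, 12 → Q = 4, 4 ✓
Every {R, S} value is associated with a single Q value, so {R, S} → Q holds.

Yes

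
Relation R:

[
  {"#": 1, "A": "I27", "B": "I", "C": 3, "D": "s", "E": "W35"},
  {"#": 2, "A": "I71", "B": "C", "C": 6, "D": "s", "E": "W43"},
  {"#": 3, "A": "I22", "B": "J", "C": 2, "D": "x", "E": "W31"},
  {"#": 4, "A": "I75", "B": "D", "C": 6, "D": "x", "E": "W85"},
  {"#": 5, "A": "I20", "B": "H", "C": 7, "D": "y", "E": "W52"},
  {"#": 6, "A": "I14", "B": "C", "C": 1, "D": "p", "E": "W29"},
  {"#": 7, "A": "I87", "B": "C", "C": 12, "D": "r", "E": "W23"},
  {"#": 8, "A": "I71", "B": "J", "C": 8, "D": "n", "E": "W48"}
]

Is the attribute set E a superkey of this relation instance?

All 8 rows have distinct E values, so E → (all attributes) holds and E is a superkey.

Yes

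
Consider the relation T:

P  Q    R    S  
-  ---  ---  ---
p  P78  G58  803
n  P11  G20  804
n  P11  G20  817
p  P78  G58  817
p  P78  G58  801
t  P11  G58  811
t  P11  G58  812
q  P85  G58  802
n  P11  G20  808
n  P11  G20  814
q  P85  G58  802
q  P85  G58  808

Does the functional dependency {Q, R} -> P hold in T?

(Q=P78, R=G58): 3 rows → P = p, p, p ✓
(Q=P11, R=G20): 4 rows → P = n, n, n, n ✓
(Q=P11, R=G58): 2 rows → P = t, t ✓
(Q=P85, R=G58): 3 rows → P = q, q, q ✓
Every {Q, R} value is associated with a single P value, so {Q, R} -> P holds.

Yes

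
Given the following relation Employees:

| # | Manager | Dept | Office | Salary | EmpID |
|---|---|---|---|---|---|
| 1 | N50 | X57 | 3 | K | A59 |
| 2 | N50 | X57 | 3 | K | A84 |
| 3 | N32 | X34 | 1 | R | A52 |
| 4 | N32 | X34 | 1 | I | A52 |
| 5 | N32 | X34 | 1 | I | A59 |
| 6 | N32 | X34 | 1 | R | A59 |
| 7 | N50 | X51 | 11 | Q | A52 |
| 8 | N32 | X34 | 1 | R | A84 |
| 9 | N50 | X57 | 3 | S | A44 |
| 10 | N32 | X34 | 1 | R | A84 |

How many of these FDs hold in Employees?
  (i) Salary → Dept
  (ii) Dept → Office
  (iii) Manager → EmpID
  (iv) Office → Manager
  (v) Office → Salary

(i) Salary → Dept: every LHS value maps to a single RHS value — holds.
(ii) Dept → Office: every LHS value maps to a single RHS value — holds.
(iii) Manager → EmpID: Manager=N50: rows 1, 2, 7, 9 → EmpID takes values {A59, A84, A52, A44} — violation; Manager=N32: rows 3, 4, 5, 6, 8, 10 → EmpID takes values {A52, A59, A84} — violation — fails.
(iv) Office → Manager: every LHS value maps to a single RHS value — holds.
(v) Office → Salary: Office=3: rows 1, 2, 9 → Salary takes values {K, S} — violation; Office=1: rows 3, 4, 5, 6, 8, 10 → Salary takes values {R, I} — violation — fails.
3 of the 5 dependencies hold.

3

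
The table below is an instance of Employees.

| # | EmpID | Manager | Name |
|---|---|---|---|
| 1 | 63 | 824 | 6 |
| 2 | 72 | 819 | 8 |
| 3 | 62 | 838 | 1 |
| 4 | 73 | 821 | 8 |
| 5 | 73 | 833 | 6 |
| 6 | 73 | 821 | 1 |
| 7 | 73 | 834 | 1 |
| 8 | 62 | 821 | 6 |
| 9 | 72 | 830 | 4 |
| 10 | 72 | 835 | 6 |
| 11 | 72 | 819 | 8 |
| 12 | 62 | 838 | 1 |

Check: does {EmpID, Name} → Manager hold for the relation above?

(EmpID=63, Name=6): row 1 → Manager = 824 ✓
(EmpID=72, Name=8): rows 2, 11 → Manager = 819, 819 ✓
(EmpID=62, Name=1): rows 3, 12 → Manager = 838, 838 ✓
(EmpID=73, Name=8): row 4 → Manager = 821 ✓
(EmpID=73, Name=6): row 5 → Manager = 833 ✓
(EmpID=73, Name=1): rows 6, 7 → Manager takes values {821, 834} — violation
(EmpID=62, Name=6): row 8 → Manager = 821 ✓
(EmpID=72, Name=4): row 9 → Manager = 830 ✓
(EmpID=72, Name=6): row 10 → Manager = 835 ✓
Two rows agree on {EmpID, Name} but differ on Manager, so {EmpID, Name} → Manager does not hold.

No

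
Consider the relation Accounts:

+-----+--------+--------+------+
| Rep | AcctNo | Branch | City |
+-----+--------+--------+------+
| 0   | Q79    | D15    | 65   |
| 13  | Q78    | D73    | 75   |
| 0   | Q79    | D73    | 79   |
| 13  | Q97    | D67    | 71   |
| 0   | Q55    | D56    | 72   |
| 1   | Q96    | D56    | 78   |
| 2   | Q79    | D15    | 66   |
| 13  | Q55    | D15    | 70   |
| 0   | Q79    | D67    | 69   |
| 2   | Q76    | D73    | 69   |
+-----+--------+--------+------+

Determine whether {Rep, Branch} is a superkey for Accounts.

Yes

All 10 rows have distinct {Rep, Branch} values, so {Rep, Branch} → (all attributes) holds and {Rep, Branch} is a superkey.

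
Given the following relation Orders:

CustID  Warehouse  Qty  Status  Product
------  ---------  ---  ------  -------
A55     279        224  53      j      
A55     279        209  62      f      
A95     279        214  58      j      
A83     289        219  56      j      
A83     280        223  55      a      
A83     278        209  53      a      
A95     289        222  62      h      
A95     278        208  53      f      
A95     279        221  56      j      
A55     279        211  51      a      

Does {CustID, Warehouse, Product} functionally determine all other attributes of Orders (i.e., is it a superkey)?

Two distinct rows share (CustID=A95, Warehouse=279, Product=j), so {CustID, Warehouse, Product} does not determine every attribute — not a superkey.

No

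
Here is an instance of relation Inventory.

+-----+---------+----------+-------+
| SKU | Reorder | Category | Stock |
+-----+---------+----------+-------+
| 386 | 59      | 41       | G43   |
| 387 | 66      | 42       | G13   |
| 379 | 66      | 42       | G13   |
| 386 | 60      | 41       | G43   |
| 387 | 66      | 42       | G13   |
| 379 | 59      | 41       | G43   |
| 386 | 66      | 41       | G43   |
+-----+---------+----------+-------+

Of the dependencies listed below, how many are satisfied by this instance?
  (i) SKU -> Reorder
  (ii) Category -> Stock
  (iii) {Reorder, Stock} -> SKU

1

(i) SKU -> Reorder: SKU=386: 3 rows → Reorder takes values {59, 60, 66} — violation; SKU=379: 2 rows → Reorder takes values {66, 59} — violation — fails.
(ii) Category -> Stock: every LHS value maps to a single RHS value — holds.
(iii) {Reorder, Stock} -> SKU: (Reorder=59, Stock=G43): 2 rows → SKU takes values {386, 379} — violation; (Reorder=66, Stock=G13): 3 rows → SKU takes values {387, 379} — violation — fails.
1 of the 3 dependencies holds.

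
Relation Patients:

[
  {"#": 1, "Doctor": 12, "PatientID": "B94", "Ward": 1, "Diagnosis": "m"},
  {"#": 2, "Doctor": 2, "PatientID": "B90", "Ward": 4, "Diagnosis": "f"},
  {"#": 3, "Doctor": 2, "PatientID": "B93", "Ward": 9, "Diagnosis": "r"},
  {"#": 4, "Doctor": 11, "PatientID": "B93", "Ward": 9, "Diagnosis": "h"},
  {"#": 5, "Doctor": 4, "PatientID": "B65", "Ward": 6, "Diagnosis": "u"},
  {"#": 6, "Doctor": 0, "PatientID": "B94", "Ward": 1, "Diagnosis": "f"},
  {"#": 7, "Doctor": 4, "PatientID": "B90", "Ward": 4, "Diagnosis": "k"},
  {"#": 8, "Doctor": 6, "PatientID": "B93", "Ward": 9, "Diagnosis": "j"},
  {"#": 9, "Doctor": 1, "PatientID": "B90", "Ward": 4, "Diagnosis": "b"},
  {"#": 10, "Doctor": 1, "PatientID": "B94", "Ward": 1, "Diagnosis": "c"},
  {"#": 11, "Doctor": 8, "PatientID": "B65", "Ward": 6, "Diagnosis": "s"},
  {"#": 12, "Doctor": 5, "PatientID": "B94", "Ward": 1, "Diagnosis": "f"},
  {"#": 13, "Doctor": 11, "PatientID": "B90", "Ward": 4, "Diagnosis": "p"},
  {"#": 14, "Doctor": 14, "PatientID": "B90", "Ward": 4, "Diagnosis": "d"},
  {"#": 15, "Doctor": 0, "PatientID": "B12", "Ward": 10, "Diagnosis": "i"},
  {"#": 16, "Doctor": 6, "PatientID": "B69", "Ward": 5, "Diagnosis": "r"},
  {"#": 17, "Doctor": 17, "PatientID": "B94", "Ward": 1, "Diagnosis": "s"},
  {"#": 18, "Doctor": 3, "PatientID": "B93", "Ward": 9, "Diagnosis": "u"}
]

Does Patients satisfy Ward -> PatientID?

Ward=1: rows 1, 6, 10, 12, 17 → PatientID = B94, B94, B94, B94, B94 ✓
Ward=4: rows 2, 7, 9, 13, 14 → PatientID = B90, B90, B90, B90, B90 ✓
Ward=9: rows 3, 4, 8, 18 → PatientID = B93, B93, B93, B93 ✓
Ward=6: rows 5, 11 → PatientID = B65, B65 ✓
Ward=10: row 15 → PatientID = B12 ✓
Ward=5: row 16 → PatientID = B69 ✓
Every Ward value is associated with a single PatientID value, so Ward -> PatientID holds.

Yes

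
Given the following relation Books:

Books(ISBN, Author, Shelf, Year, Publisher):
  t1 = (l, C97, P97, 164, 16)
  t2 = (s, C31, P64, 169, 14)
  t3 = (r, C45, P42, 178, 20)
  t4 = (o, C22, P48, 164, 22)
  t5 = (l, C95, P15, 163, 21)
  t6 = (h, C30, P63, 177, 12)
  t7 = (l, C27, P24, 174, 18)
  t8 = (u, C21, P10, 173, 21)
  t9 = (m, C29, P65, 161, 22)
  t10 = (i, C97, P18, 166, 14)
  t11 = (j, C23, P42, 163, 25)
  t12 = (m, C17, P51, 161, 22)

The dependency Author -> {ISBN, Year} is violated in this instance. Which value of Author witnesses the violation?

C97

Author=C97: rows 1, 10 → {ISBN,Year} takes values {(l, 164), (i, 166)} — violation
Author=C31: row 2 → {ISBN,Year} = (s, 169) ✓
Author=C45: row 3 → {ISBN,Year} = (r, 178) ✓
Author=C22: row 4 → {ISBN,Year} = (o, 164) ✓
Author=C95: row 5 → {ISBN,Year} = (l, 163) ✓
Author=C30: row 6 → {ISBN,Year} = (h, 177) ✓
Author=C27: row 7 → {ISBN,Year} = (l, 174) ✓
Author=C21: row 8 → {ISBN,Year} = (u, 173) ✓
Author=C29: row 9 → {ISBN,Year} = (m, 161) ✓
Author=C23: row 11 → {ISBN,Year} = (j, 163) ✓
Author=C17: row 12 → {ISBN,Year} = (m, 161) ✓
The only Author value with inconsistent RHS is Author=C97.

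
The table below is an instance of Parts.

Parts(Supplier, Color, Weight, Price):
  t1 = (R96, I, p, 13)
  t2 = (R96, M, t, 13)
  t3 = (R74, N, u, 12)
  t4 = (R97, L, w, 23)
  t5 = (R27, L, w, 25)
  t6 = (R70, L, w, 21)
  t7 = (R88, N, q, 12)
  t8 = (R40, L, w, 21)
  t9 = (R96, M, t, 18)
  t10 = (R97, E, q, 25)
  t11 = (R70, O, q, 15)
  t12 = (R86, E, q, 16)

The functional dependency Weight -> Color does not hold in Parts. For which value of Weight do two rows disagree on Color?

Weight=p: row 1 → Color = I ✓
Weight=t: rows 2, 9 → Color = M, M ✓
Weight=u: row 3 → Color = N ✓
Weight=w: rows 4, 5, 6, 8 → Color = L, L, L, L ✓
Weight=q: rows 7, 10, 11, 12 → Color takes values {N, E, O} — violation
The only Weight value with inconsistent Color is Weight=q.

q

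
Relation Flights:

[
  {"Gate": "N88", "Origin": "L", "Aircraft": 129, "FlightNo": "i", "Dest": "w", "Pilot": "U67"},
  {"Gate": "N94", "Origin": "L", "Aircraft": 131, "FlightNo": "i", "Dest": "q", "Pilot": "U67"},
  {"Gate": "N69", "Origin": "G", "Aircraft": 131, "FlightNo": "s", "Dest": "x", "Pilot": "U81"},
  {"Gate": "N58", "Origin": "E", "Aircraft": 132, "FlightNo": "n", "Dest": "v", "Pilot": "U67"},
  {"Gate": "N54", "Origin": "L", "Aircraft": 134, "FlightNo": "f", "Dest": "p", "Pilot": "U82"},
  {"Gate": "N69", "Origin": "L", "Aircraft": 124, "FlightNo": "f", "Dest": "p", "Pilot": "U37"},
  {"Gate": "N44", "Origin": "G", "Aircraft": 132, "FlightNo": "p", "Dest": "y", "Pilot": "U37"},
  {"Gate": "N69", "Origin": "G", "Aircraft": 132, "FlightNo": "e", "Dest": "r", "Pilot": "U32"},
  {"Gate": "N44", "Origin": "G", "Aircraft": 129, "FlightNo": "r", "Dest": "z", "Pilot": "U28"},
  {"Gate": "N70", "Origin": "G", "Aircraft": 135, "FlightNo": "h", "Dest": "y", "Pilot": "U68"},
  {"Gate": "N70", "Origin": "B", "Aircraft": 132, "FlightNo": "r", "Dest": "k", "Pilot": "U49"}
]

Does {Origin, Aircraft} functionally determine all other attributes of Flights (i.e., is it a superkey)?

Two distinct rows share (Origin=G, Aircraft=132), so {Origin, Aircraft} does not determine every attribute — not a superkey.

No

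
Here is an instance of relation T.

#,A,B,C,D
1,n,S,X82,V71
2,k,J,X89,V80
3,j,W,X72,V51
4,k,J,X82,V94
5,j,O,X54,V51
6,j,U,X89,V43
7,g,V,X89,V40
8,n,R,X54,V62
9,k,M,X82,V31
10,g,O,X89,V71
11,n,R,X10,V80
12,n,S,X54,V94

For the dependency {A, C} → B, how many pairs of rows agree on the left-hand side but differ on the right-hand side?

3

(A=k, C=X82): violating pairs (4,9) — 1 pair.
(A=g, C=X89): violating pairs (7,10) — 1 pair.
(A=n, C=X54): violating pairs (8,12) — 1 pair.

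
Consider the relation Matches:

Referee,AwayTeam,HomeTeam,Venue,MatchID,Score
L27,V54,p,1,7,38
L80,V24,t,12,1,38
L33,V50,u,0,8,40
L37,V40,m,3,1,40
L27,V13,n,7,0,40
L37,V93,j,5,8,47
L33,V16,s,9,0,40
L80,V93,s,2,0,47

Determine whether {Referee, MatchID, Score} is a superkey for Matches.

Yes

All 8 rows have distinct {Referee, MatchID, Score} values, so {Referee, MatchID, Score} → (all attributes) holds and {Referee, MatchID, Score} is a superkey.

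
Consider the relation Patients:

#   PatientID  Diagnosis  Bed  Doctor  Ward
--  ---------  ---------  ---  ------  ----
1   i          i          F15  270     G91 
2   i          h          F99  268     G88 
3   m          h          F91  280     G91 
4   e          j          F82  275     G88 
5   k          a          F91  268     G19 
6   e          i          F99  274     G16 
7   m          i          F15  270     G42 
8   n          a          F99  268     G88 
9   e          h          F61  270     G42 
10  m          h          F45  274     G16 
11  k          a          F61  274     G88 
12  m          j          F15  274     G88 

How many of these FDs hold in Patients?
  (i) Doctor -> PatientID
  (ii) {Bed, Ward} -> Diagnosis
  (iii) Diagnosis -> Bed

0

(i) Doctor -> PatientID: Doctor=270: rows 1, 7, 9 → PatientID takes values {i, m, e} — violation; Doctor=268: rows 2, 5, 8 → PatientID takes values {i, k, n} — violation; Doctor=274: rows 6, 10, 11, 12 → PatientID takes values {e, m, k} — violation — fails.
(ii) {Bed, Ward} -> Diagnosis: (Bed=F99, Ward=G88): rows 2, 8 → Diagnosis takes values {h, a} — violation — fails.
(iii) Diagnosis -> Bed: Diagnosis=i: rows 1, 6, 7 → Bed takes values {F15, F99} — violation; Diagnosis=h: rows 2, 3, 9, 10 → Bed takes values {F99, F91, F61, F45} — violation; Diagnosis=j: rows 4, 12 → Bed takes values {F82, F15} — violation; Diagnosis=a: rows 5, 8, 11 → Bed takes values {F91, F99, F61} — violation — fails.
None of the 3 dependencies hold.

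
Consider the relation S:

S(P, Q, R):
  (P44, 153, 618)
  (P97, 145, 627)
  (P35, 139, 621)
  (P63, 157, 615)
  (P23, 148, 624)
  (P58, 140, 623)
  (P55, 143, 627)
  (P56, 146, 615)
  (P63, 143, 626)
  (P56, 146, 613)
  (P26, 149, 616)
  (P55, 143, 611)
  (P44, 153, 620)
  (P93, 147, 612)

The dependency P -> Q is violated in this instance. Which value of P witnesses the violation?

P=P44: 2 rows → Q = 153, 153 ✓
P=P97: 1 row → Q = 145 ✓
P=P35: 1 row → Q = 139 ✓
P=P63: 2 rows → Q takes values {157, 143} — violation
P=P23: 1 row → Q = 148 ✓
P=P58: 1 row → Q = 140 ✓
P=P55: 2 rows → Q = 143, 143 ✓
P=P56: 2 rows → Q = 146, 146 ✓
P=P26: 1 row → Q = 149 ✓
P=P93: 1 row → Q = 147 ✓
The only P value with inconsistent Q is P=P63.

P63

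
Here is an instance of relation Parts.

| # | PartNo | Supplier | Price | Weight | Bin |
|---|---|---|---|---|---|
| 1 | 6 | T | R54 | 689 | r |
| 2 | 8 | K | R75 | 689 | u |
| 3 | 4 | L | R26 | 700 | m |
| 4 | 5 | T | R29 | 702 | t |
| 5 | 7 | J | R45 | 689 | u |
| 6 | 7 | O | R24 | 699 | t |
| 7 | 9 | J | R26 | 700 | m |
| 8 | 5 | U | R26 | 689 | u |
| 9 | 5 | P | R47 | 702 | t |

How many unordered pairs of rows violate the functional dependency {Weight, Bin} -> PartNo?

4

(Weight=689, Bin=u): violating pairs (2,5), (2,8), (5,8) — 3 pairs.
(Weight=700, Bin=m): violating pairs (3,7) — 1 pair.
(Weight=702, Bin=t): all 2 rows agree on PartNo — 0 pairs.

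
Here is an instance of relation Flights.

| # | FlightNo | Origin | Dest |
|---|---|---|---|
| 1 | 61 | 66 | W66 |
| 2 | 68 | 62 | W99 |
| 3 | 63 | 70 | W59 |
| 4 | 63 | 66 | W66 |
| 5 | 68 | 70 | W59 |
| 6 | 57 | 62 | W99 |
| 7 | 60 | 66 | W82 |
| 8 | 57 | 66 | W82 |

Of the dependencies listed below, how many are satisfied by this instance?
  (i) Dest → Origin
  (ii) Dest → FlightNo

1

(i) Dest → Origin: every LHS value maps to a single RHS value — holds.
(ii) Dest → FlightNo: Dest=W66: rows 1, 4 → FlightNo takes values {61, 63} — violation; Dest=W99: rows 2, 6 → FlightNo takes values {68, 57} — violation; Dest=W59: rows 3, 5 → FlightNo takes values {63, 68} — violation; Dest=W82: rows 7, 8 → FlightNo takes values {60, 57} — violation — fails.
1 of the 2 dependencies holds.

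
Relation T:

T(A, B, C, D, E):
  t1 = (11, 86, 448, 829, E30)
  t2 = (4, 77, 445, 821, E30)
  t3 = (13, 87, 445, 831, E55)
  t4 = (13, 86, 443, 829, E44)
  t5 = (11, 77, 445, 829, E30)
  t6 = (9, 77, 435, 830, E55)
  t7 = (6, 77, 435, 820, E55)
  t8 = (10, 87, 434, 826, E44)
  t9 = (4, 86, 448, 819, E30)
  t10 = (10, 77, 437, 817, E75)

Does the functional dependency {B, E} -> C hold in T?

(B=86, E=E30): rows 1, 9 → C = 448, 448 ✓
(B=77, E=E30): rows 2, 5 → C = 445, 445 ✓
(B=87, E=E55): row 3 → C = 445 ✓
(B=86, E=E44): row 4 → C = 443 ✓
(B=77, E=E55): rows 6, 7 → C = 435, 435 ✓
(B=87, E=E44): row 8 → C = 434 ✓
(B=77, E=E75): row 10 → C = 437 ✓
Every {B, E} value is associated with a single C value, so {B, E} -> C holds.

Yes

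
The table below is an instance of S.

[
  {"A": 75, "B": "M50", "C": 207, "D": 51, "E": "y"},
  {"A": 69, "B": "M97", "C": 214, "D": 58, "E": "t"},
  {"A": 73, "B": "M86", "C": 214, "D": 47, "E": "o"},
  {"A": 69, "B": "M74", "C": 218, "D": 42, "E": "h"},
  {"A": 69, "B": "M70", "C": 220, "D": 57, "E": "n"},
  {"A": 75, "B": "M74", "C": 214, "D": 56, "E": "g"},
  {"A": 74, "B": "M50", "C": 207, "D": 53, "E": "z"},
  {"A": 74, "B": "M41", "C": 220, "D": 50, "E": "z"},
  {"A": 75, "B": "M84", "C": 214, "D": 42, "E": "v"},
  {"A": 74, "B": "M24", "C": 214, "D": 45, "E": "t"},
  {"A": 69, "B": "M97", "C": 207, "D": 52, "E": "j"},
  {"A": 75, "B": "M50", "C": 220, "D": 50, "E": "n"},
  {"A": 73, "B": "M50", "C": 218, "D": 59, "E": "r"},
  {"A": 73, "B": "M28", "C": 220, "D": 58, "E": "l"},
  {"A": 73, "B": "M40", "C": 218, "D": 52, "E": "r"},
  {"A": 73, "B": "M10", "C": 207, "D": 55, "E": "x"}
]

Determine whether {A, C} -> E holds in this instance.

No

(A=75, C=207): 1 row → E = y ✓
(A=69, C=214): 1 row → E = t ✓
(A=73, C=214): 1 row → E = o ✓
(A=69, C=218): 1 row → E = h ✓
(A=69, C=220): 1 row → E = n ✓
(A=75, C=214): 2 rows → E takes values {g, v} — violation
(A=74, C=207): 1 row → E = z ✓
(A=74, C=220): 1 row → E = z ✓
(A=74, C=214): 1 row → E = t ✓
(A=69, C=207): 1 row → E = j ✓
(A=75, C=220): 1 row → E = n ✓
(A=73, C=218): 2 rows → E = r, r ✓
(A=73, C=220): 1 row → E = l ✓
(A=73, C=207): 1 row → E = x ✓
Two rows agree on {A, C} but differ on E, so {A, C} -> E does not hold.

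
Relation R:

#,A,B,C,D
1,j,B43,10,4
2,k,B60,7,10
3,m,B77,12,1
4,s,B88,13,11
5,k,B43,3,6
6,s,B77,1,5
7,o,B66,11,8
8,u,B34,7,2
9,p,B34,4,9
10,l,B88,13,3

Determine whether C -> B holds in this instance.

C=10: row 1 → B = B43 ✓
C=7: rows 2, 8 → B takes values {B60, B34} — violation
C=12: row 3 → B = B77 ✓
C=13: rows 4, 10 → B = B88, B88 ✓
C=3: row 5 → B = B43 ✓
C=1: row 6 → B = B77 ✓
C=11: row 7 → B = B66 ✓
C=4: row 9 → B = B34 ✓
Two rows agree on C but differ on B, so C -> B does not hold.

No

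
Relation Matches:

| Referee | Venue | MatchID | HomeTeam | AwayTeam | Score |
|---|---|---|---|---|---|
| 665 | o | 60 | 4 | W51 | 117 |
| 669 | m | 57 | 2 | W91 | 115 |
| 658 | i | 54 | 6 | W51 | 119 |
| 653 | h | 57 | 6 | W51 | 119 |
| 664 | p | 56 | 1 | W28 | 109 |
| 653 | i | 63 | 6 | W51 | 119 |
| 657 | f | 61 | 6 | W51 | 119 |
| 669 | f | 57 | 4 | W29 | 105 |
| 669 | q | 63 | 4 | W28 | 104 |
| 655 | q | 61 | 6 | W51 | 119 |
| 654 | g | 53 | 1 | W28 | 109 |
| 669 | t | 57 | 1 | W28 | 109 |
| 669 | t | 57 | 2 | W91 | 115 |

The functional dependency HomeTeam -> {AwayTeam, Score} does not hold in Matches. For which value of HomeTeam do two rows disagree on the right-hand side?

4

HomeTeam=4: 3 rows → {AwayTeam,Score} takes values {(W51, 117), (W29, 105), (W28, 104)} — violation
HomeTeam=2: 2 rows → {AwayTeam,Score} = (W91, 115), (W91, 115) ✓
HomeTeam=6: 5 rows → {AwayTeam,Score} = (W51, 119), (W51, 119), (W51, 119), (W51, 119), (W51, 119) ✓
HomeTeam=1: 3 rows → {AwayTeam,Score} = (W28, 109), (W28, 109), (W28, 109) ✓
The only HomeTeam value with inconsistent RHS is HomeTeam=4.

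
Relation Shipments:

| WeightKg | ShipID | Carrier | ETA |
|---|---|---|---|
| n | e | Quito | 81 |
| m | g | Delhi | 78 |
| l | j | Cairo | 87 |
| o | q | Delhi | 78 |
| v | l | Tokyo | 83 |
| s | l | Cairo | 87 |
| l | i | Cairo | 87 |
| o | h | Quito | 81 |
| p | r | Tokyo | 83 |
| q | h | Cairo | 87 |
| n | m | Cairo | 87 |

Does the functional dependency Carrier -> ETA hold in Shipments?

Yes

Carrier=Quito: 2 rows → ETA = 81, 81 ✓
Carrier=Delhi: 2 rows → ETA = 78, 78 ✓
Carrier=Cairo: 5 rows → ETA = 87, 87, 87, 87, 87 ✓
Carrier=Tokyo: 2 rows → ETA = 83, 83 ✓
Every Carrier value is associated with a single ETA value, so Carrier -> ETA holds.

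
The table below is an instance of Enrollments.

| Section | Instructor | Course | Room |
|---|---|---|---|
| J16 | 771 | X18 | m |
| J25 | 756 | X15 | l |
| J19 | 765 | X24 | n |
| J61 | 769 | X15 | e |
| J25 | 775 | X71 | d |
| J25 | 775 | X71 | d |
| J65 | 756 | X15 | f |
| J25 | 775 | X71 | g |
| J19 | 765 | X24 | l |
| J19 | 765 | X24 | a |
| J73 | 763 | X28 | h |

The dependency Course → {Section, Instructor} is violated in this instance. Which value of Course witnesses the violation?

Course=X18: 1 row → {Section,Instructor} = (J16, 771) ✓
Course=X15: 3 rows → {Section,Instructor} takes values {(J25, 756), (J61, 769), (J65, 756)} — violation
Course=X24: 3 rows → {Section,Instructor} = (J19, 765), (J19, 765), (J19, 765) ✓
Course=X71: 3 rows → {Section,Instructor} = (J25, 775), (J25, 775), (J25, 775) ✓
Course=X28: 1 row → {Section,Instructor} = (J73, 763) ✓
The only Course value with inconsistent RHS is Course=X15.

X15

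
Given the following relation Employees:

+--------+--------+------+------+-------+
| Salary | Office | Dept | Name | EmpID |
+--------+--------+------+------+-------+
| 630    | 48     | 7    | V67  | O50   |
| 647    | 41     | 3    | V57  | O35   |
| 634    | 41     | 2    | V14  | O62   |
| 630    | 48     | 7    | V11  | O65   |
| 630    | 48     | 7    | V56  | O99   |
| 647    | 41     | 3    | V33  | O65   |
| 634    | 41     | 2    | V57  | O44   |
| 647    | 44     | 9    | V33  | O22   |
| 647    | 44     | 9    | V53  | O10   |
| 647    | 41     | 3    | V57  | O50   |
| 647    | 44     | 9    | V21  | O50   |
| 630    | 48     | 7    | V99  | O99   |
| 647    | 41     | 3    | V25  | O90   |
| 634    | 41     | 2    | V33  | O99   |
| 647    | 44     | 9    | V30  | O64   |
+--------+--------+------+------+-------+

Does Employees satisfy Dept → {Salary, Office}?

Yes

Dept=7: 4 rows → {Salary,Office} = (630, 48), (630, 48), (630, 48), (630, 48) ✓
Dept=3: 4 rows → {Salary,Office} = (647, 41), (647, 41), (647, 41), (647, 41) ✓
Dept=2: 3 rows → {Salary,Office} = (634, 41), (634, 41), (634, 41) ✓
Dept=9: 4 rows → {Salary,Office} = (647, 44), (647, 44), (647, 44), (647, 44) ✓
Every Dept value is associated with a single {Salary, Office} value, so Dept → {Salary, Office} holds.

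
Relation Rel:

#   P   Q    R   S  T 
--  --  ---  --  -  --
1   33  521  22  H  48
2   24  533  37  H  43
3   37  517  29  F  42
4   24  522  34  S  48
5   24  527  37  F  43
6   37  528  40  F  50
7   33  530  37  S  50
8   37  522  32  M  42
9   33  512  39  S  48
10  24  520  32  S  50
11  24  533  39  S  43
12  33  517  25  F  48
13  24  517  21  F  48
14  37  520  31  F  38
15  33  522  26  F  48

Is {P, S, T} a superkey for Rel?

Rows 12 and 15 have the same {P, S, T} value (P=33, S=F, T=48) but are distinct tuples, so {P, S, T} does not determine every attribute — not a superkey.

No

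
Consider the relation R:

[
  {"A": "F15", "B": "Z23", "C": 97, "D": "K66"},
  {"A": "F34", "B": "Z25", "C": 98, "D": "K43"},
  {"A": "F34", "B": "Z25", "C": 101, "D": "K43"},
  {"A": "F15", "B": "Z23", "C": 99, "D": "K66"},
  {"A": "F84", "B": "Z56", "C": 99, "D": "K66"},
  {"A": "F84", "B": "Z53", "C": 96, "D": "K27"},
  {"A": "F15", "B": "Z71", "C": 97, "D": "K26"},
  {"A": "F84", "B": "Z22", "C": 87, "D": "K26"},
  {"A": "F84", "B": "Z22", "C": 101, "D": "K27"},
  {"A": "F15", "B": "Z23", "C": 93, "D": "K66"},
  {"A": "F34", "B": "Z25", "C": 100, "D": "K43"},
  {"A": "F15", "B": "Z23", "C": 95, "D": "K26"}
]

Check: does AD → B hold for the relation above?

No

(A=F15, D=K66): 3 rows → B = Z23, Z23, Z23 ✓
(A=F34, D=K43): 3 rows → B = Z25, Z25, Z25 ✓
(A=F84, D=K66): 1 row → B = Z56 ✓
(A=F84, D=K27): 2 rows → B takes values {Z53, Z22} — violation
(A=F15, D=K26): 2 rows → B takes values {Z71, Z23} — violation
(A=F84, D=K26): 1 row → B = Z22 ✓
Two rows agree on AD but differ on B, so AD → B does not hold.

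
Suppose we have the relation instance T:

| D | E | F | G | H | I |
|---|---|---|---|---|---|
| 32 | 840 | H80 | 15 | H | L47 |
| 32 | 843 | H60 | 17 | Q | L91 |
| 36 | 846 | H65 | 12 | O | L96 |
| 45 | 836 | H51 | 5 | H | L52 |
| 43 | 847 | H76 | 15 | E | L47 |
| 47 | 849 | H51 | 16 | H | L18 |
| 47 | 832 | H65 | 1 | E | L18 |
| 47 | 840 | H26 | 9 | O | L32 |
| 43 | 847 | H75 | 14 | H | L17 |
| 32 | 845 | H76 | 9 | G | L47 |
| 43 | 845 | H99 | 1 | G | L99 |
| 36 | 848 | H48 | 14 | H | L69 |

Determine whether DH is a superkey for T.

Yes

All 12 rows have distinct DH values, so DH → (all attributes) holds and DH is a superkey.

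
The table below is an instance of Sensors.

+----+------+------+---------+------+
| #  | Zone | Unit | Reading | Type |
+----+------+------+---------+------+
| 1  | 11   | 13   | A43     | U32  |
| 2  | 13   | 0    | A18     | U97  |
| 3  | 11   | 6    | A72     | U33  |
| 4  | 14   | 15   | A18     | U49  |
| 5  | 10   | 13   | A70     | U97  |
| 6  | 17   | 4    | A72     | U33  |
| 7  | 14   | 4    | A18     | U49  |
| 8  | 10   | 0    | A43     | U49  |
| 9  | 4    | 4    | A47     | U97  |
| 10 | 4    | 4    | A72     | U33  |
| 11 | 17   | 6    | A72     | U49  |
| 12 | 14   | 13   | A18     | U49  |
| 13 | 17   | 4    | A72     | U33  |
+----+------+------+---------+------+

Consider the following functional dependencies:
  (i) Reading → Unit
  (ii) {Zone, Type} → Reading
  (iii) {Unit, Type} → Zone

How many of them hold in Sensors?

(i) Reading → Unit: Reading=A43: rows 1, 8 → Unit takes values {13, 0} — violation; Reading=A18: rows 2, 4, 7, 12 → Unit takes values {0, 15, 4, 13} — violation; Reading=A72: rows 3, 6, 10, 11, 13 → Unit takes values {6, 4} — violation — fails.
(ii) {Zone, Type} → Reading: every LHS value maps to a single RHS value — holds.
(iii) {Unit, Type} → Zone: (Unit=4, Type=U33): rows 6, 10, 13 → Zone takes values {17, 4} — violation — fails.
1 of the 3 dependencies holds.

1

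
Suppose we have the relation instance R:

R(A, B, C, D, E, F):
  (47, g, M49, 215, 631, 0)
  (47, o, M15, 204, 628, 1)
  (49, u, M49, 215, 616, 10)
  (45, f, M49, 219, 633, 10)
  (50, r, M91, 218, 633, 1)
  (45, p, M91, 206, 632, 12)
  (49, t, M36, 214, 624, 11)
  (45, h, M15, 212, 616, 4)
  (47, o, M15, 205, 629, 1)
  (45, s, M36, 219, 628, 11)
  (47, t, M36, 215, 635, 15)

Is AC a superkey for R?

Two distinct rows share (A=47, C=M15), so AC does not determine every attribute — not a superkey.

No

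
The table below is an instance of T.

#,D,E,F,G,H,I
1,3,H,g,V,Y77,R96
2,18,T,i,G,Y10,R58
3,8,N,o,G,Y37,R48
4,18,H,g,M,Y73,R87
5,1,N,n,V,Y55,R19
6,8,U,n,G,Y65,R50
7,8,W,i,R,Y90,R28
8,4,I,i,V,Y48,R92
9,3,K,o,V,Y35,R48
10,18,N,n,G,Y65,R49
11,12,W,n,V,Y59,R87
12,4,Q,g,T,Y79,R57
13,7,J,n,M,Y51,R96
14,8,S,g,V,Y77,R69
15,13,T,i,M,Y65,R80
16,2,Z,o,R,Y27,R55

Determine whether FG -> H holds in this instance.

No

(F=g, G=V): rows 1, 14 → H = Y77, Y77 ✓
(F=i, G=G): row 2 → H = Y10 ✓
(F=o, G=G): row 3 → H = Y37 ✓
(F=g, G=M): row 4 → H = Y73 ✓
(F=n, G=V): rows 5, 11 → H takes values {Y55, Y59} — violation
(F=n, G=G): rows 6, 10 → H = Y65, Y65 ✓
(F=i, G=R): row 7 → H = Y90 ✓
(F=i, G=V): row 8 → H = Y48 ✓
(F=o, G=V): row 9 → H = Y35 ✓
(F=g, G=T): row 12 → H = Y79 ✓
(F=n, G=M): row 13 → H = Y51 ✓
(F=i, G=M): row 15 → H = Y65 ✓
(F=o, G=R): row 16 → H = Y27 ✓
Two rows agree on FG but differ on H, so FG -> H does not hold.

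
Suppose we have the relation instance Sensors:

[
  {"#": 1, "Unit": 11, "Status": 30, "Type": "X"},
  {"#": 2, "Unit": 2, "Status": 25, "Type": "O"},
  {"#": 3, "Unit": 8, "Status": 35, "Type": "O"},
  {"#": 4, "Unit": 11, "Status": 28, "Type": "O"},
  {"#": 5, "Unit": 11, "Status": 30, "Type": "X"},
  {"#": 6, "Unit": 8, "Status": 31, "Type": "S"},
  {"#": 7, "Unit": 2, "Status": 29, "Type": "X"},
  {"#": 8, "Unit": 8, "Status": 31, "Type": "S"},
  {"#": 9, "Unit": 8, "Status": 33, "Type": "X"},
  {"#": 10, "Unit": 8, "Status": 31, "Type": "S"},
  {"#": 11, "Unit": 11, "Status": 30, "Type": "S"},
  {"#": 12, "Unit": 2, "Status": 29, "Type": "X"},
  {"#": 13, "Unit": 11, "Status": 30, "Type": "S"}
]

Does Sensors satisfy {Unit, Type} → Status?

Yes

(Unit=11, Type=X): rows 1, 5 → Status = 30, 30 ✓
(Unit=2, Type=O): row 2 → Status = 25 ✓
(Unit=8, Type=O): row 3 → Status = 35 ✓
(Unit=11, Type=O): row 4 → Status = 28 ✓
(Unit=8, Type=S): rows 6, 8, 10 → Status = 31, 31, 31 ✓
(Unit=2, Type=X): rows 7, 12 → Status = 29, 29 ✓
(Unit=8, Type=X): row 9 → Status = 33 ✓
(Unit=11, Type=S): rows 11, 13 → Status = 30, 30 ✓
Every {Unit, Type} value is associated with a single Status value, so {Unit, Type} → Status holds.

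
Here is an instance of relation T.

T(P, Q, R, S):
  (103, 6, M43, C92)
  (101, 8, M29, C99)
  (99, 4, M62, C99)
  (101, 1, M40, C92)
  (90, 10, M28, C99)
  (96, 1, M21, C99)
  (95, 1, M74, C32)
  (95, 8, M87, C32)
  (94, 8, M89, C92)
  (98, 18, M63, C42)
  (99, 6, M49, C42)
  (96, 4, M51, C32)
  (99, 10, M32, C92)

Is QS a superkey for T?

Yes

All 13 rows have distinct QS values, so QS → (all attributes) holds and QS is a superkey.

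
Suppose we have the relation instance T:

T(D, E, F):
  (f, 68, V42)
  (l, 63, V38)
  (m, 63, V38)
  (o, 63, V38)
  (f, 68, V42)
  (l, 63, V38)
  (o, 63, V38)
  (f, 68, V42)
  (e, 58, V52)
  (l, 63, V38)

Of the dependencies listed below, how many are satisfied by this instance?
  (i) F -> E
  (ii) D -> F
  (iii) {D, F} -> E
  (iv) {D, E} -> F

(i) F -> E: every LHS value maps to a single RHS value — holds.
(ii) D -> F: every LHS value maps to a single RHS value — holds.
(iii) {D, F} -> E: every LHS value maps to a single RHS value — holds.
(iv) {D, E} -> F: every LHS value maps to a single RHS value — holds.
4 of the 4 dependencies hold.

4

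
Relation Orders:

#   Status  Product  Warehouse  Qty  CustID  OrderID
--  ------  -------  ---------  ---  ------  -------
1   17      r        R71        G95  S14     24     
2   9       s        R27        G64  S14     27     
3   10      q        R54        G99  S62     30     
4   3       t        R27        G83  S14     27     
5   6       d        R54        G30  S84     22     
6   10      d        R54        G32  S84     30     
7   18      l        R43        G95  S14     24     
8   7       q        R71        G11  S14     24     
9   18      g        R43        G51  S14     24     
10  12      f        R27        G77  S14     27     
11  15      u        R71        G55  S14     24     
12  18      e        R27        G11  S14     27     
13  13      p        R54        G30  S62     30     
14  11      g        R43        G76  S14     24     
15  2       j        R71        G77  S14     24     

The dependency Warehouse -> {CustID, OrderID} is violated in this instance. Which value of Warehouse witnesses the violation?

Warehouse=R71: rows 1, 8, 11, 15 → {CustID,OrderID} = (S14, 24), (S14, 24), (S14, 24), (S14, 24) ✓
Warehouse=R27: rows 2, 4, 10, 12 → {CustID,OrderID} = (S14, 27), (S14, 27), (S14, 27), (S14, 27) ✓
Warehouse=R54: rows 3, 5, 6, 13 → {CustID,OrderID} takes values {(S62, 30), (S84, 22), (S84, 30)} — violation
Warehouse=R43: rows 7, 9, 14 → {CustID,OrderID} = (S14, 24), (S14, 24), (S14, 24) ✓
The only Warehouse value with inconsistent RHS is Warehouse=R54.

R54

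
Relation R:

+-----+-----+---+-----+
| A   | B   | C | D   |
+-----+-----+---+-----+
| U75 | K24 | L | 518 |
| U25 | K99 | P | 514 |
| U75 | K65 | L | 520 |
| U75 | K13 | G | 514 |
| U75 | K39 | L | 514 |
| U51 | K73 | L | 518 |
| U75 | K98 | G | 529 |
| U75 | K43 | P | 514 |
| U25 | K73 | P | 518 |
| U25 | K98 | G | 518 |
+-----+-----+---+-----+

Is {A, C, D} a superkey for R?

Yes

All 10 rows have distinct {A, C, D} values, so {A, C, D} → (all attributes) holds and {A, C, D} is a superkey.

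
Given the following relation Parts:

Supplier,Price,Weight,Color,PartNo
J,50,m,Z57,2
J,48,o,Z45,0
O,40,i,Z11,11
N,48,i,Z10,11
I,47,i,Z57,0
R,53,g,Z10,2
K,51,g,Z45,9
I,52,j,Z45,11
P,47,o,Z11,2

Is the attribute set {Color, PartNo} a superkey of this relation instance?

Yes

All 9 rows have distinct {Color, PartNo} values, so {Color, PartNo} → (all attributes) holds and {Color, PartNo} is a superkey.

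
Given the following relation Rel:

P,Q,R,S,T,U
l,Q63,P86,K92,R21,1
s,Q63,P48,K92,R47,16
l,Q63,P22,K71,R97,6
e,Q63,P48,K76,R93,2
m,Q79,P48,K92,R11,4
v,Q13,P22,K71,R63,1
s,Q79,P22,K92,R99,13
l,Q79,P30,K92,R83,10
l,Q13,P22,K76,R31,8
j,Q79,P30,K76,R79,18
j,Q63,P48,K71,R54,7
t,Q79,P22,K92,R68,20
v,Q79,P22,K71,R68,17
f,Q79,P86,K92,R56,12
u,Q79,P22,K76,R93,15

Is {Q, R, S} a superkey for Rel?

Two distinct rows share (Q=Q79, R=P22, S=K92), so {Q, R, S} does not determine every attribute — not a superkey.

No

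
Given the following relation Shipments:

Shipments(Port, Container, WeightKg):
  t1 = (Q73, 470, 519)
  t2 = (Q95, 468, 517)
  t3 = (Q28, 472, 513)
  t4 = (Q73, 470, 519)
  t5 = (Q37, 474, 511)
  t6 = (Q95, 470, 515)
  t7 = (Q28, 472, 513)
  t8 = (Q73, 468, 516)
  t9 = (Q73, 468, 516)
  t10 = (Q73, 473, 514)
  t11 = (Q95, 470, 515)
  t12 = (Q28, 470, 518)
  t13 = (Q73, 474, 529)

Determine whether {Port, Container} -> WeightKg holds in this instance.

Yes

(Port=Q73, Container=470): rows 1, 4 → WeightKg = 519, 519 ✓
(Port=Q95, Container=468): row 2 → WeightKg = 517 ✓
(Port=Q28, Container=472): rows 3, 7 → WeightKg = 513, 513 ✓
(Port=Q37, Container=474): row 5 → WeightKg = 511 ✓
(Port=Q95, Container=470): rows 6, 11 → WeightKg = 515, 515 ✓
(Port=Q73, Container=468): rows 8, 9 → WeightKg = 516, 516 ✓
(Port=Q73, Container=473): row 10 → WeightKg = 514 ✓
(Port=Q28, Container=470): row 12 → WeightKg = 518 ✓
(Port=Q73, Container=474): row 13 → WeightKg = 529 ✓
Every {Port, Container} value is associated with a single WeightKg value, so {Port, Container} -> WeightKg holds.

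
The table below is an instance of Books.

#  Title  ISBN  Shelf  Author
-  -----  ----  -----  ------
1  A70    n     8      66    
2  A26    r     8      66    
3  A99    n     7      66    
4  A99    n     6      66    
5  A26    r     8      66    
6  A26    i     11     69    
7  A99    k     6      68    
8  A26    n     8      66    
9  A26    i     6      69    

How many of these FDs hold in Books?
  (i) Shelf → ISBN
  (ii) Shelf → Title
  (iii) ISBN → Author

1

(i) Shelf → ISBN: Shelf=8: rows 1, 2, 5, 8 → ISBN takes values {n, r} — violation; Shelf=6: rows 4, 7, 9 → ISBN takes values {n, k, i} — violation — fails.
(ii) Shelf → Title: Shelf=8: rows 1, 2, 5, 8 → Title takes values {A70, A26} — violation; Shelf=6: rows 4, 7, 9 → Title takes values {A99, A26} — violation — fails.
(iii) ISBN → Author: every LHS value maps to a single RHS value — holds.
1 of the 3 dependencies holds.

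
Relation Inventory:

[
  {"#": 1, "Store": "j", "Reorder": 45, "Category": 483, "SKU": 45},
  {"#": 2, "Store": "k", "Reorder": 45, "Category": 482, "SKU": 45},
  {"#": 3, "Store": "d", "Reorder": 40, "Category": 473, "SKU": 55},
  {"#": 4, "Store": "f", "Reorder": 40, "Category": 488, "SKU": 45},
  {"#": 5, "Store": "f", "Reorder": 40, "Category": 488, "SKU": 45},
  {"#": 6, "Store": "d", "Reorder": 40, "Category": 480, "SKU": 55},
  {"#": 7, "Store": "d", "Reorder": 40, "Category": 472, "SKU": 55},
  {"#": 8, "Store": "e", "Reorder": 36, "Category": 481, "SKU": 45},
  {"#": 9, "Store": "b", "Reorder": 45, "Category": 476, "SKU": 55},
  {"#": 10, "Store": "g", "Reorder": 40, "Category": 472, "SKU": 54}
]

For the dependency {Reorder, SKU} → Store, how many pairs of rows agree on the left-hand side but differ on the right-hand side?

(Reorder=45, SKU=45): violating pairs (1,2) — 1 pair.
(Reorder=40, SKU=55): all 3 rows agree on Store — 0 pairs.
(Reorder=40, SKU=45): all 2 rows agree on Store — 0 pairs.

1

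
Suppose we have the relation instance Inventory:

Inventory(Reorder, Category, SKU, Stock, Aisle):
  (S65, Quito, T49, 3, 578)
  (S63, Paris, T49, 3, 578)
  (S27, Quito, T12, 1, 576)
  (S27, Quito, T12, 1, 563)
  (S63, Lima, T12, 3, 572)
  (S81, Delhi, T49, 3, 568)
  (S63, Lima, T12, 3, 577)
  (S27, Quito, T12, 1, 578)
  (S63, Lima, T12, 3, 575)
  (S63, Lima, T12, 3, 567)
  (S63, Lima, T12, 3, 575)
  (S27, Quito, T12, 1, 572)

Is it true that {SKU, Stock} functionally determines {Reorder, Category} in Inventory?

(SKU=T49, Stock=3): 3 rows → {Reorder,Category} takes values {(S65, Quito), (S63, Paris), (S81, Delhi)} — violation
(SKU=T12, Stock=1): 4 rows → {Reorder,Category} = (S27, Quito), (S27, Quito), (S27, Quito), (S27, Quito) ✓
(SKU=T12, Stock=3): 5 rows → {Reorder,Category} = (S63, Lima), (S63, Lima), (S63, Lima), (S63, Lima), (S63, Lima) ✓
Two rows agree on {SKU, Stock} but differ on {Reorder, Category}, so {SKU, Stock} -> {Reorder, Category} does not hold.

No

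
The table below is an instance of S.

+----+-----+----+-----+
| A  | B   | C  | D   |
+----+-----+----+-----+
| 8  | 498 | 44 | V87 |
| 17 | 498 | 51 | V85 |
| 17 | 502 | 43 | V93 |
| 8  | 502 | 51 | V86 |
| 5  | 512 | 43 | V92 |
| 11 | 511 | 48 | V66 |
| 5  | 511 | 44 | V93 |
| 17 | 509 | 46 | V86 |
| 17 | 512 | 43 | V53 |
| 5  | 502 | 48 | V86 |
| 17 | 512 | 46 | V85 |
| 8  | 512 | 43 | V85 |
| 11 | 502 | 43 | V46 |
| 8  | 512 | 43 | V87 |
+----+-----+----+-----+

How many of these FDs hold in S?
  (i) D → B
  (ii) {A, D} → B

0

(i) D → B: D=V87: 2 rows → B takes values {498, 512} — violation; D=V85: 3 rows → B takes values {498, 512} — violation; D=V93: 2 rows → B takes values {502, 511} — violation; D=V86: 3 rows → B takes values {502, 509} — violation — fails.
(ii) {A, D} → B: (A=8, D=V87): 2 rows → B takes values {498, 512} — violation; (A=17, D=V85): 2 rows → B takes values {498, 512} — violation — fails.
None of the 2 dependencies hold.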